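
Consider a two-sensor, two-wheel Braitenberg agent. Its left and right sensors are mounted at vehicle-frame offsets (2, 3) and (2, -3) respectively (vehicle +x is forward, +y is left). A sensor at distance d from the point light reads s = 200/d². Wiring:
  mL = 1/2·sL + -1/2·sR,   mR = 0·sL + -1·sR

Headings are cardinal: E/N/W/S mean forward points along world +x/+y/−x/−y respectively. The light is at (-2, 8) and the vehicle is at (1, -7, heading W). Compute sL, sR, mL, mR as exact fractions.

8/13 40/29 -144/377 -40/29

left sensor world pos  = (-1, -10); dL² = 325
right sensor world pos = (-1, -4); dR² = 145
sL = 200/325 = 8/13
sR = 200/145 = 40/29
mL = 1/2·sL + -1/2·sR = -144/377
mR = 0·sL + -1·sR = -40/29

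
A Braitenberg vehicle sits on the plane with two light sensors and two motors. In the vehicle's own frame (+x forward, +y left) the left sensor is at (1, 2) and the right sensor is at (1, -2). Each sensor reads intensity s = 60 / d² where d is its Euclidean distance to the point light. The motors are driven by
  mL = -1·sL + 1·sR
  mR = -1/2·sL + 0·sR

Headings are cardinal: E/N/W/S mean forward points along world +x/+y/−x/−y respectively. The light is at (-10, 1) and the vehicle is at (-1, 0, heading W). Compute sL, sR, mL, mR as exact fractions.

60/73 12/13 96/949 -30/73

left sensor world pos  = (-2, -2); dL² = 73
right sensor world pos = (-2, 2); dR² = 65
sL = 60/73 = 60/73
sR = 60/65 = 12/13
mL = -1·sL + 1·sR = 96/949
mR = -1/2·sL + 0·sR = -30/73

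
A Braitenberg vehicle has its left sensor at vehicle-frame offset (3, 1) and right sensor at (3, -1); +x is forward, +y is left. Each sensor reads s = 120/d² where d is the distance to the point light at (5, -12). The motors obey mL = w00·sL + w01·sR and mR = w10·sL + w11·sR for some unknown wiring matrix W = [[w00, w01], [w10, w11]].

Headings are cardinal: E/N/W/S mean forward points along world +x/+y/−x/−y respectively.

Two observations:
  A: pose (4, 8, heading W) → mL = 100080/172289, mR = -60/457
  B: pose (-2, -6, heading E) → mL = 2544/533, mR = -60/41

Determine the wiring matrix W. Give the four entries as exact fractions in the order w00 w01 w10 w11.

obs A: pose=(4,8,W) → sL=120/377, sR=120/457, mL=100080/172289, mR=-60/457
obs B: pose=(-2,-6,E) → sL=24/13, sR=120/41, mL=2544/533, mR=-60/41
sensor matrix S = [[120/377, 120/457], [24/13, 120/41]]; det S = 3156480/7063849
solve [mL_A; mL_B] = S·[w00; w01] and [mR_A; mR_B] = S·[w10; w11]:
  w00 = 1, w01 = 1, w10 = 0, w11 = -1/2

1 1 0 -1/2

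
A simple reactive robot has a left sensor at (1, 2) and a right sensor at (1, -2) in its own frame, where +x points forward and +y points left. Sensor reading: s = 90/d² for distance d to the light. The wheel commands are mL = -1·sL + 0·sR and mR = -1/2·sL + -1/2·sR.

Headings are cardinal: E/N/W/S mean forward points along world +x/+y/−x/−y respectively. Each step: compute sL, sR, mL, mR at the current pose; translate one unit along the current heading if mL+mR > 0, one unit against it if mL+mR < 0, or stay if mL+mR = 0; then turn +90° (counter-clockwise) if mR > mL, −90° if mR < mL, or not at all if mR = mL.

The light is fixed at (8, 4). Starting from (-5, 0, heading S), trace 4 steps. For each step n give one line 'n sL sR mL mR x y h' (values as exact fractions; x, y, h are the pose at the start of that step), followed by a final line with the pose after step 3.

0 45/73 9/25 -45/73 -891/1825 -5 0 S
1 18/29 90/169 -18/29 -2826/4901 -5 1 E
2 9/26 45/74 -9/26 -459/962 -6 1 N
3 90/173 18/41 -90/173 -3402/7093 -6 0 E
final -7 0 N

n=0: pose=(-5,0,S); sL=45/73, sR=9/25; mL=-45/73, mR=-891/1825; mL+mR=-2016/1825 → advance -1; mR−mL=234/1825 → turn +1·90°
n=1: pose=(-5,1,E); sL=18/29, sR=90/169; mL=-18/29, mR=-2826/4901; mL+mR=-5868/4901 → advance -1; mR−mL=216/4901 → turn +1·90°
n=2: pose=(-6,1,N); sL=9/26, sR=45/74; mL=-9/26, mR=-459/962; mL+mR=-396/481 → advance -1; mR−mL=-63/481 → turn -1·90°
n=3: pose=(-6,0,E); sL=90/173, sR=18/41; mL=-90/173, mR=-3402/7093; mL+mR=-7092/7093 → advance -1; mR−mL=288/7093 → turn +1·90°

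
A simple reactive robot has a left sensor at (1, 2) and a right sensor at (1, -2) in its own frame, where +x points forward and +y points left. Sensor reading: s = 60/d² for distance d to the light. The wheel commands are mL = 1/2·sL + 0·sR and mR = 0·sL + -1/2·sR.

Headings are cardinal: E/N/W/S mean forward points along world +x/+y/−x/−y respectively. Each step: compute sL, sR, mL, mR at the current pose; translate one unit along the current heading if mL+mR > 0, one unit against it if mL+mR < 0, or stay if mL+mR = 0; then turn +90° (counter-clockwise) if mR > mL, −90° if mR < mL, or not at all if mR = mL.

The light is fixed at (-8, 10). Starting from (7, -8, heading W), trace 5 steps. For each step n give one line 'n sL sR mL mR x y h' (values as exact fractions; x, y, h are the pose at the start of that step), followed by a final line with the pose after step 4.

n=0: pose=(7,-8,W); sL=15/149, sR=15/113; mL=15/298, mR=-15/226; mL+mR=-270/16837 → advance -1; mR−mL=-1965/16837 → turn -1·90°
n=1: pose=(8,-8,N); sL=12/97, sR=60/613; mL=6/97, mR=-30/613; mL+mR=768/59461 → advance +1; mR−mL=-6588/59461 → turn -1·90°
n=2: pose=(8,-7,E); sL=30/257, sR=6/65; mL=15/257, mR=-3/65; mL+mR=204/16705 → advance +1; mR−mL=-1746/16705 → turn -1·90°
n=3: pose=(9,-7,S); sL=12/137, sR=20/183; mL=6/137, mR=-10/183; mL+mR=-272/25071 → advance -1; mR−mL=-2468/25071 → turn -1·90°
n=4: pose=(9,-6,W); sL=3/29, sR=15/113; mL=3/58, mR=-15/226; mL+mR=-48/3277 → advance -1; mR−mL=-387/3277 → turn -1·90°

0 15/149 15/113 15/298 -15/226 7 -8 W
1 12/97 60/613 6/97 -30/613 8 -8 N
2 30/257 6/65 15/257 -3/65 8 -7 E
3 12/137 20/183 6/137 -10/183 9 -7 S
4 3/29 15/113 3/58 -15/226 9 -6 W
final 10 -6 N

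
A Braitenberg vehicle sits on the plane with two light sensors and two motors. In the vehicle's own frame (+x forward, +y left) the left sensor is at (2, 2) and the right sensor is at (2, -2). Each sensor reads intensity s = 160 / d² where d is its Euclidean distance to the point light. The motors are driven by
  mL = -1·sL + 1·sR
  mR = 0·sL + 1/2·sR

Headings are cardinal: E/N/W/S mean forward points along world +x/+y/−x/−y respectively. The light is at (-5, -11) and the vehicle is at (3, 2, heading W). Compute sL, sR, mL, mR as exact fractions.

left sensor world pos  = (1, 0); dL² = 157
right sensor world pos = (1, 4); dR² = 261
sL = 160/157 = 160/157
sR = 160/261 = 160/261
mL = -1·sL + 1·sR = -16640/40977
mR = 0·sL + 1/2·sR = 80/261

160/157 160/261 -16640/40977 80/261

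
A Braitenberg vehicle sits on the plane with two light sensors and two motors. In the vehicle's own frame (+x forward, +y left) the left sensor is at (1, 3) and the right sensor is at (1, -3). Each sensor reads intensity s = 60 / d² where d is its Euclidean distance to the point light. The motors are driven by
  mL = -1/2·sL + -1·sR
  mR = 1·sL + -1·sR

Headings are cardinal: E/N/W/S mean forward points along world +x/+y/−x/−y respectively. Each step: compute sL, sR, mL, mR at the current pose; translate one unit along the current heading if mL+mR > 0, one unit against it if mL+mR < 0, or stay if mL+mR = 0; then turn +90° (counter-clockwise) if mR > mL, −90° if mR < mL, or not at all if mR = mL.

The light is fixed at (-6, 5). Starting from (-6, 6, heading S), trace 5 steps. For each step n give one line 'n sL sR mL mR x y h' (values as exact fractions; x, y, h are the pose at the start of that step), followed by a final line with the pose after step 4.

0 20/3 20/3 -10 0 -6 6 S
1 30/13 30 -405/13 -360/13 -6 7 E
2 12/5 60/13 -378/65 -144/65 -7 7 N
3 15/2 3 -27/4 9/2 -7 6 W
4 20/3 20/3 -10 0 -6 6 S
final -6 7 E

n=0: pose=(-6,6,S); sL=20/3, sR=20/3; mL=-10, mR=0; mL+mR=-10 → advance -1; mR−mL=10 → turn +1·90°
n=1: pose=(-6,7,E); sL=30/13, sR=30; mL=-405/13, mR=-360/13; mL+mR=-765/13 → advance -1; mR−mL=45/13 → turn +1·90°
n=2: pose=(-7,7,N); sL=12/5, sR=60/13; mL=-378/65, mR=-144/65; mL+mR=-522/65 → advance -1; mR−mL=18/5 → turn +1·90°
n=3: pose=(-7,6,W); sL=15/2, sR=3; mL=-27/4, mR=9/2; mL+mR=-9/4 → advance -1; mR−mL=45/4 → turn +1·90°
n=4: pose=(-6,6,S); sL=20/3, sR=20/3; mL=-10, mR=0; mL+mR=-10 → advance -1; mR−mL=10 → turn +1·90°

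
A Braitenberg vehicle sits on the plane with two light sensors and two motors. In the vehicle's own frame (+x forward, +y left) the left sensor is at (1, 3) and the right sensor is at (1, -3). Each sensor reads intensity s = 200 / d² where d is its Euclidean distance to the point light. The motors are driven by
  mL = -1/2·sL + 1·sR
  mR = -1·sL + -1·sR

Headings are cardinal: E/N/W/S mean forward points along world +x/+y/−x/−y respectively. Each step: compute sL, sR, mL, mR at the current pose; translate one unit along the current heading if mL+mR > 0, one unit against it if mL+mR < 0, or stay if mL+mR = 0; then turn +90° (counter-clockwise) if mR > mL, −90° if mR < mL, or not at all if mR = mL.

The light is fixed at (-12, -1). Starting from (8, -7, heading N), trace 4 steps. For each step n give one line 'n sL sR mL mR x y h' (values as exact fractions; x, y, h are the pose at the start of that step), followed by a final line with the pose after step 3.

n=0: pose=(8,-7,N); sL=100/157, sR=100/277; mL=1850/43489, mR=-43400/43489; mL+mR=-150/157 → advance -1; mR−mL=-45250/43489 → turn -1·90°
n=1: pose=(8,-8,E); sL=200/457, sR=200/541; mL=37300/247237, mR=-199600/247237; mL+mR=-300/457 → advance -1; mR−mL=-236900/247237 → turn -1·90°
n=2: pose=(7,-8,S); sL=50/137, sR=5/8; mL=485/1096, mR=-1085/1096; mL+mR=-75/137 → advance -1; mR−mL=-785/548 → turn -1·90°
n=3: pose=(7,-7,W); sL=40/81, sR=200/333; mL=1060/2997, mR=-3280/2997; mL+mR=-20/27 → advance -1; mR−mL=-4340/2997 → turn -1·90°

0 100/157 100/277 1850/43489 -43400/43489 8 -7 N
1 200/457 200/541 37300/247237 -199600/247237 8 -8 E
2 50/137 5/8 485/1096 -1085/1096 7 -8 S
3 40/81 200/333 1060/2997 -3280/2997 7 -7 W
final 8 -7 N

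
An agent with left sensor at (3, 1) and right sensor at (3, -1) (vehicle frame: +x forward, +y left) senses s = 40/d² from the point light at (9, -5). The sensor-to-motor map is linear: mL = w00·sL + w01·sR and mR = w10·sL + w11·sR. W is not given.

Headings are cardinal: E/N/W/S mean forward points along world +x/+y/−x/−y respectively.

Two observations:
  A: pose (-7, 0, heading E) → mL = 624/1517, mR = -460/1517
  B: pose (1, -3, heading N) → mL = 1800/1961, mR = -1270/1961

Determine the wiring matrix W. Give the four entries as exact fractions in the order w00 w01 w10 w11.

1 1 -1 -1/2

obs A: pose=(-7,0,E) → sL=8/41, sR=8/37, mL=624/1517, mR=-460/1517
obs B: pose=(1,-3,N) → sL=20/53, sR=20/37, mL=1800/1961, mR=-1270/1961
sensor matrix S = [[8/41, 8/37], [20/53, 20/37]]; det S = 1920/80401
solve [mL_A; mL_B] = S·[w00; w01] and [mR_A; mR_B] = S·[w10; w11]:
  w00 = 1, w01 = 1, w10 = -1, w11 = -1/2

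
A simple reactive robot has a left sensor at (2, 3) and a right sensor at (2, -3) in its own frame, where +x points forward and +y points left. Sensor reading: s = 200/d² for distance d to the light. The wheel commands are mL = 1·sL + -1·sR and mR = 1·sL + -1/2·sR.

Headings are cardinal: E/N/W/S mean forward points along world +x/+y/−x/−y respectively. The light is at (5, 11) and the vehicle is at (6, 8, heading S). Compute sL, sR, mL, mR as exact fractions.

left sensor world pos  = (9, 6); dL² = 41
right sensor world pos = (3, 6); dR² = 29
sL = 200/41 = 200/41
sR = 200/29 = 200/29
mL = 1·sL + -1·sR = -2400/1189
mR = 1·sL + -1/2·sR = 1700/1189

200/41 200/29 -2400/1189 1700/1189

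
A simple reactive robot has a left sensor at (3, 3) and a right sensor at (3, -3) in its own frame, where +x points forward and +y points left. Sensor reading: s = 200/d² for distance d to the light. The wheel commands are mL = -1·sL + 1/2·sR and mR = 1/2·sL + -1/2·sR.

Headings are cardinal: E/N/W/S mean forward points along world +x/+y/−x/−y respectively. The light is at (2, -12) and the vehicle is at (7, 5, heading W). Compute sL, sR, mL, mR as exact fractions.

left sensor world pos  = (4, 2); dL² = 200
right sensor world pos = (4, 8); dR² = 404
sL = 200/200 = 1
sR = 200/404 = 50/101
mL = -1·sL + 1/2·sR = -76/101
mR = 1/2·sL + -1/2·sR = 51/202

1 50/101 -76/101 51/202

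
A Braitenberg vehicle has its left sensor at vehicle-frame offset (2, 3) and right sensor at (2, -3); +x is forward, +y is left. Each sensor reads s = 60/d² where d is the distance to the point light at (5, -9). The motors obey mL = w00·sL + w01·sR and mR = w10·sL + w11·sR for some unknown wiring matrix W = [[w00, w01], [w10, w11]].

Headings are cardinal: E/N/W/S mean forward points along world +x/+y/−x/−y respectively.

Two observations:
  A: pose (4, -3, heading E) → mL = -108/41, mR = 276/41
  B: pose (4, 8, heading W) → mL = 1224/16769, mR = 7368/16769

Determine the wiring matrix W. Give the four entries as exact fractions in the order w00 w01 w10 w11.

1/2 -1/2 1 1

obs A: pose=(4,-3,E) → sL=30/41, sR=6, mL=-108/41, mR=276/41
obs B: pose=(4,8,W) → sL=12/41, sR=60/409, mL=1224/16769, mR=7368/16769
sensor matrix S = [[30/41, 6], [12/41, 60/409]]; det S = -27648/16769
solve [mL_A; mL_B] = S·[w00; w01] and [mR_A; mR_B] = S·[w10; w11]:
  w00 = 1/2, w01 = -1/2, w10 = 1, w11 = 1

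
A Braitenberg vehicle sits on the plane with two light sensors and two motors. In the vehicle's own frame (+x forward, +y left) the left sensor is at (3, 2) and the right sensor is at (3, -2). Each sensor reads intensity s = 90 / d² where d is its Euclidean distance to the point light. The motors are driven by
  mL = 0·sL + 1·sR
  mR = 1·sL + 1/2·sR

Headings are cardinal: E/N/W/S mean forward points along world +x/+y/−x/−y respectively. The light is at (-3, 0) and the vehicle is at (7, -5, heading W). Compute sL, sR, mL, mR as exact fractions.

45/49 45/29 45/29 4815/2842

left sensor world pos  = (4, -7); dL² = 98
right sensor world pos = (4, -3); dR² = 58
sL = 90/98 = 45/49
sR = 90/58 = 45/29
mL = 0·sL + 1·sR = 45/29
mR = 1·sL + 1/2·sR = 4815/2842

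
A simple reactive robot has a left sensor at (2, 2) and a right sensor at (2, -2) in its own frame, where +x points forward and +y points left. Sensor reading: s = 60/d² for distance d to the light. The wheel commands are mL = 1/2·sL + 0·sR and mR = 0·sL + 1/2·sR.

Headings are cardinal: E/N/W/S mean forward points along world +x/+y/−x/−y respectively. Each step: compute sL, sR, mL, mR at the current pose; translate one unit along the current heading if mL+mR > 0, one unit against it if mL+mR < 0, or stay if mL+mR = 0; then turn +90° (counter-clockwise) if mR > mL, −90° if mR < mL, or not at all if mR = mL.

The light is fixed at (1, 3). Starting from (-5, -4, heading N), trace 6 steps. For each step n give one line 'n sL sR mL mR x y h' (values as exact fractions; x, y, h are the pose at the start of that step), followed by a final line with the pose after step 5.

0 60/89 60/41 30/89 30/41 -5 -4 N
1 15/32 3/4 15/64 3/8 -5 -3 W
2 60/89 12/29 30/89 6/29 -6 -3 S
3 10/27 30/53 5/27 15/53 -6 -4 W
4 20/39 60/181 10/39 30/181 -7 -4 S
5 3/10 15/34 3/20 15/68 -7 -5 W
final -8 -5 S

n=0: pose=(-5,-4,N); sL=60/89, sR=60/41; mL=30/89, mR=30/41; mL+mR=3900/3649 → advance +1; mR−mL=1440/3649 → turn +1·90°
n=1: pose=(-5,-3,W); sL=15/32, sR=3/4; mL=15/64, mR=3/8; mL+mR=39/64 → advance +1; mR−mL=9/64 → turn +1·90°
n=2: pose=(-6,-3,S); sL=60/89, sR=12/29; mL=30/89, mR=6/29; mL+mR=1404/2581 → advance +1; mR−mL=-336/2581 → turn -1·90°
n=3: pose=(-6,-4,W); sL=10/27, sR=30/53; mL=5/27, mR=15/53; mL+mR=670/1431 → advance +1; mR−mL=140/1431 → turn +1·90°
n=4: pose=(-7,-4,S); sL=20/39, sR=60/181; mL=10/39, mR=30/181; mL+mR=2980/7059 → advance +1; mR−mL=-640/7059 → turn -1·90°
n=5: pose=(-7,-5,W); sL=3/10, sR=15/34; mL=3/20, mR=15/68; mL+mR=63/170 → advance +1; mR−mL=6/85 → turn +1·90°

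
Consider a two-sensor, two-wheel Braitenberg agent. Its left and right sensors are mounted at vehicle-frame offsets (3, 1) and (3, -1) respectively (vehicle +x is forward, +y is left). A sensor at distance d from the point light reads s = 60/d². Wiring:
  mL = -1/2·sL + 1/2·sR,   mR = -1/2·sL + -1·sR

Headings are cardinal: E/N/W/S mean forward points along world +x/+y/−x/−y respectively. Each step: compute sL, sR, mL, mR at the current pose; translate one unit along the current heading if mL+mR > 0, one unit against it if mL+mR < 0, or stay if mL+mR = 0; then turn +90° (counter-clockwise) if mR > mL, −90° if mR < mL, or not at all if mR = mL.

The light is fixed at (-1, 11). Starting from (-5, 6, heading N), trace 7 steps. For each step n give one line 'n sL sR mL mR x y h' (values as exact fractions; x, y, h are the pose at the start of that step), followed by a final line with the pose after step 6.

0 60/29 60/13 480/377 -2130/377 -5 6 N
1 30/13 6/5 -36/65 -153/65 -5 5 E
2 60/97 20/39 -200/3783 -3110/3783 -6 5 S
3 3/5 3/4 3/40 -21/20 -6 6 W
4 60/29 60/13 480/377 -2130/377 -5 6 N
5 30/13 6/5 -36/65 -153/65 -5 5 E
6 60/97 20/39 -200/3783 -3110/3783 -6 5 S
final -6 6 W

n=0: pose=(-5,6,N); sL=60/29, sR=60/13; mL=480/377, mR=-2130/377; mL+mR=-1650/377 → advance -1; mR−mL=-90/13 → turn -1·90°
n=1: pose=(-5,5,E); sL=30/13, sR=6/5; mL=-36/65, mR=-153/65; mL+mR=-189/65 → advance -1; mR−mL=-9/5 → turn -1·90°
n=2: pose=(-6,5,S); sL=60/97, sR=20/39; mL=-200/3783, mR=-3110/3783; mL+mR=-3310/3783 → advance -1; mR−mL=-10/13 → turn -1·90°
n=3: pose=(-6,6,W); sL=3/5, sR=3/4; mL=3/40, mR=-21/20; mL+mR=-39/40 → advance -1; mR−mL=-9/8 → turn -1·90°
n=4: pose=(-5,6,N); sL=60/29, sR=60/13; mL=480/377, mR=-2130/377; mL+mR=-1650/377 → advance -1; mR−mL=-90/13 → turn -1·90°
n=5: pose=(-5,5,E); sL=30/13, sR=6/5; mL=-36/65, mR=-153/65; mL+mR=-189/65 → advance -1; mR−mL=-9/5 → turn -1·90°
n=6: pose=(-6,5,S); sL=60/97, sR=20/39; mL=-200/3783, mR=-3110/3783; mL+mR=-3310/3783 → advance -1; mR−mL=-10/13 → turn -1·90°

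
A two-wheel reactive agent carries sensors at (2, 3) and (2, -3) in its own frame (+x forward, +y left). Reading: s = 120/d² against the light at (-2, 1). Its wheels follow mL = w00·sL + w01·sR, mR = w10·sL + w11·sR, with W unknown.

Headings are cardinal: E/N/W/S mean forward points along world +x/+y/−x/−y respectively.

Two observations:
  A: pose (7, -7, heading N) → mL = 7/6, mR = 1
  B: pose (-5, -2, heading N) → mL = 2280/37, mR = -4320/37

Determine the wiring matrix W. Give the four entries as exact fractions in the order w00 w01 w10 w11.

obs A: pose=(7,-7,N) → sL=5/3, sR=2/3, mL=7/6, mR=1
obs B: pose=(-5,-2,N) → sL=120/37, sR=120, mL=2280/37, mR=-4320/37
sensor matrix S = [[5/3, 2/3], [120/37, 120]]; det S = 7320/37
solve [mL_A; mL_B] = S·[w00; w01] and [mR_A; mR_B] = S·[w10; w11]:
  w00 = 1/2, w01 = 1/2, w10 = 1, w11 = -1

1/2 1/2 1 -1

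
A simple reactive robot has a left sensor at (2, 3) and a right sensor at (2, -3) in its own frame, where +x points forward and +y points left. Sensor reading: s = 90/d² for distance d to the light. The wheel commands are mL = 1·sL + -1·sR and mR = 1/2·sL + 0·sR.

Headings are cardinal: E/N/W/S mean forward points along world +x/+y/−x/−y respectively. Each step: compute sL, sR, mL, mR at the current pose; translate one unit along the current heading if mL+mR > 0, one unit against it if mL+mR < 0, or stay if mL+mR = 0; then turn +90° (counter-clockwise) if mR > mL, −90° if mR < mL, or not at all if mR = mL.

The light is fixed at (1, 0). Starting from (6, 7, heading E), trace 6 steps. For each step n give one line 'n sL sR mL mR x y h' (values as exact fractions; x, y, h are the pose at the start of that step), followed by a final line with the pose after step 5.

n=0: pose=(6,7,E); sL=90/149, sR=18/13; mL=-1512/1937, mR=45/149; mL+mR=-927/1937 → advance -1; mR−mL=2097/1937 → turn +1·90°
n=1: pose=(5,7,N); sL=45/41, sR=9/13; mL=216/533, mR=45/82; mL+mR=1017/1066 → advance +1; mR−mL=153/1066 → turn +1·90°
n=2: pose=(5,8,W); sL=90/29, sR=18/25; mL=1728/725, mR=45/29; mL+mR=2853/725 → advance +1; mR−mL=-603/725 → turn -1·90°
n=3: pose=(4,8,N); sL=9/10, sR=45/68; mL=81/340, mR=9/20; mL+mR=117/170 → advance +1; mR−mL=18/85 → turn +1·90°
n=4: pose=(4,9,W); sL=90/37, sR=18/29; mL=1944/1073, mR=45/37; mL+mR=3249/1073 → advance +1; mR−mL=-639/1073 → turn -1·90°
n=5: pose=(3,9,N); sL=45/61, sR=45/73; mL=540/4453, mR=45/122; mL+mR=4365/8906 → advance +1; mR−mL=2205/8906 → turn +1·90°

0 90/149 18/13 -1512/1937 45/149 6 7 E
1 45/41 9/13 216/533 45/82 5 7 N
2 90/29 18/25 1728/725 45/29 5 8 W
3 9/10 45/68 81/340 9/20 4 8 N
4 90/37 18/29 1944/1073 45/37 4 9 W
5 45/61 45/73 540/4453 45/122 3 9 N
final 3 10 W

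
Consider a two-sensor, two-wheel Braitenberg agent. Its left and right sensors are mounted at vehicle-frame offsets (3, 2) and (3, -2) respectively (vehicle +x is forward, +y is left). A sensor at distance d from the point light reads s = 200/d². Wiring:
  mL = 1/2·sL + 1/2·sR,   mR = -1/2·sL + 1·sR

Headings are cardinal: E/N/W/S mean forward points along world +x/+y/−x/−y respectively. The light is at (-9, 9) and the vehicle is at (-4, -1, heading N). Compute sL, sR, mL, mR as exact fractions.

left sensor world pos  = (-6, 2); dL² = 58
right sensor world pos = (-2, 2); dR² = 98
sL = 200/58 = 100/29
sR = 200/98 = 100/49
mL = 1/2·sL + 1/2·sR = 3900/1421
mR = -1/2·sL + 1·sR = 450/1421

100/29 100/49 3900/1421 450/1421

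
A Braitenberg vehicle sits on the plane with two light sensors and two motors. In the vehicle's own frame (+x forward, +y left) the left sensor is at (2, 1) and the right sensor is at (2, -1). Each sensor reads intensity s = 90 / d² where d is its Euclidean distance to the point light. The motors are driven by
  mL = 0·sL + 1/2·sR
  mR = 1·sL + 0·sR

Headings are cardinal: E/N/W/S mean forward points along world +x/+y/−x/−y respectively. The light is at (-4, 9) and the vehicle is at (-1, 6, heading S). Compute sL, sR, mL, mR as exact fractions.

90/41 90/29 45/29 90/41

left sensor world pos  = (0, 4); dL² = 41
right sensor world pos = (-2, 4); dR² = 29
sL = 90/41 = 90/41
sR = 90/29 = 90/29
mL = 0·sL + 1/2·sR = 45/29
mR = 1·sL + 0·sR = 90/41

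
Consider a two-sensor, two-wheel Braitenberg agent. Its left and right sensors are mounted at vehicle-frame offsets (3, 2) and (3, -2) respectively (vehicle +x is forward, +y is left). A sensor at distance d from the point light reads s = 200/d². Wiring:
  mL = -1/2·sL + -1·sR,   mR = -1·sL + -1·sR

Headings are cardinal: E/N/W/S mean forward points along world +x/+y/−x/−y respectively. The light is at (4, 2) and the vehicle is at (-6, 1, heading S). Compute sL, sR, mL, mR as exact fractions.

5/2 5/4 -5/2 -15/4

left sensor world pos  = (-4, -2); dL² = 80
right sensor world pos = (-8, -2); dR² = 160
sL = 200/80 = 5/2
sR = 200/160 = 5/4
mL = -1/2·sL + -1·sR = -5/2
mR = -1·sL + -1·sR = -15/4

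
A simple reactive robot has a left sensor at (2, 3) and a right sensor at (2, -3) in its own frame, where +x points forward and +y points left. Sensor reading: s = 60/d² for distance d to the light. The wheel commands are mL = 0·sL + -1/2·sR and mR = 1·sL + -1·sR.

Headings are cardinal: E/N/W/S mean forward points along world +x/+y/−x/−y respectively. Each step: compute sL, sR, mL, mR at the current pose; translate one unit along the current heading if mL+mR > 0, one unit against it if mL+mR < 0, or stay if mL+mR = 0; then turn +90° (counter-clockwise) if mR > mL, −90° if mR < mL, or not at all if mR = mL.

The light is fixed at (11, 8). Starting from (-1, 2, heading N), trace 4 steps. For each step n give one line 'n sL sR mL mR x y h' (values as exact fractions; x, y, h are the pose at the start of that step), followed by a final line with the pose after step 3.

0 60/241 60/97 -30/97 -8640/23377 -1 2 N
1 15/29 3/10 -3/20 63/290 -1 1 E
2 60/221 60/89 -30/89 -7920/19669 0 1 N
3 30/53 30/101 -15/101 1440/5353 0 0 E
final 1 0 N

n=0: pose=(-1,2,N); sL=60/241, sR=60/97; mL=-30/97, mR=-8640/23377; mL+mR=-15870/23377 → advance -1; mR−mL=-1410/23377 → turn -1·90°
n=1: pose=(-1,1,E); sL=15/29, sR=3/10; mL=-3/20, mR=63/290; mL+mR=39/580 → advance +1; mR−mL=213/580 → turn +1·90°
n=2: pose=(0,1,N); sL=60/221, sR=60/89; mL=-30/89, mR=-7920/19669; mL+mR=-14550/19669 → advance -1; mR−mL=-1290/19669 → turn -1·90°
n=3: pose=(0,0,E); sL=30/53, sR=30/101; mL=-15/101, mR=1440/5353; mL+mR=645/5353 → advance +1; mR−mL=2235/5353 → turn +1·90°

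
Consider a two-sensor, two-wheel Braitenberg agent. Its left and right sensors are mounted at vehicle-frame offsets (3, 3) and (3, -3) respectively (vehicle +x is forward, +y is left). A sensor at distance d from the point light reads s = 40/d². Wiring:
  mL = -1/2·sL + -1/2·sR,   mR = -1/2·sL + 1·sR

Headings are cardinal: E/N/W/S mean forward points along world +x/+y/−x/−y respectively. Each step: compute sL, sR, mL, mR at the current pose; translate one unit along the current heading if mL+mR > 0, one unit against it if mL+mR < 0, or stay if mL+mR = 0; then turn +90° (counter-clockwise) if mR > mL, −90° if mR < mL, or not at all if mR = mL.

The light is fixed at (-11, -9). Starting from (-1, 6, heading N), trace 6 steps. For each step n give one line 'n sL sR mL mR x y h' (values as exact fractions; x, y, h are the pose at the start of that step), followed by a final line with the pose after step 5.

n=0: pose=(-1,6,N); sL=40/373, sR=40/493; mL=-17320/183889, mR=5060/183889; mL+mR=-12260/183889 → advance -1; mR−mL=60/493 → turn +1·90°
n=1: pose=(-1,5,W); sL=4/17, sR=20/169; mL=-508/2873, mR=2/2873; mL+mR=-506/2873 → advance -1; mR−mL=30/169 → turn +1·90°
n=2: pose=(0,5,S); sL=40/317, sR=8/37; mL=-2008/11729, mR=1796/11729; mL+mR=-212/11729 → advance -1; mR−mL=12/37 → turn +1·90°
n=3: pose=(0,6,E); sL=1/13, sR=2/17; mL=-43/442, mR=35/442; mL+mR=-4/221 → advance -1; mR−mL=3/17 → turn +1·90°
n=4: pose=(-1,6,N); sL=40/373, sR=40/493; mL=-17320/183889, mR=5060/183889; mL+mR=-12260/183889 → advance -1; mR−mL=60/493 → turn +1·90°
n=5: pose=(-1,5,W); sL=4/17, sR=20/169; mL=-508/2873, mR=2/2873; mL+mR=-506/2873 → advance -1; mR−mL=30/169 → turn +1·90°

0 40/373 40/493 -17320/183889 5060/183889 -1 6 N
1 4/17 20/169 -508/2873 2/2873 -1 5 W
2 40/317 8/37 -2008/11729 1796/11729 0 5 S
3 1/13 2/17 -43/442 35/442 0 6 E
4 40/373 40/493 -17320/183889 5060/183889 -1 6 N
5 4/17 20/169 -508/2873 2/2873 -1 5 W
final 0 5 S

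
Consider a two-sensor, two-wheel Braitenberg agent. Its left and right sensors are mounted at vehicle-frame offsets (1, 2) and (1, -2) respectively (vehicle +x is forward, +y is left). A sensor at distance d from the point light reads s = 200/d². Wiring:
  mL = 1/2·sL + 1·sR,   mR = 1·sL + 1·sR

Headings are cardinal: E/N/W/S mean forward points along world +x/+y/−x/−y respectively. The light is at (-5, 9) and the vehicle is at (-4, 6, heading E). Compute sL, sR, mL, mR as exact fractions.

40 200/29 780/29 1360/29

left sensor world pos  = (-3, 8); dL² = 5
right sensor world pos = (-3, 4); dR² = 29
sL = 200/5 = 40
sR = 200/29 = 200/29
mL = 1/2·sL + 1·sR = 780/29
mR = 1·sL + 1·sR = 1360/29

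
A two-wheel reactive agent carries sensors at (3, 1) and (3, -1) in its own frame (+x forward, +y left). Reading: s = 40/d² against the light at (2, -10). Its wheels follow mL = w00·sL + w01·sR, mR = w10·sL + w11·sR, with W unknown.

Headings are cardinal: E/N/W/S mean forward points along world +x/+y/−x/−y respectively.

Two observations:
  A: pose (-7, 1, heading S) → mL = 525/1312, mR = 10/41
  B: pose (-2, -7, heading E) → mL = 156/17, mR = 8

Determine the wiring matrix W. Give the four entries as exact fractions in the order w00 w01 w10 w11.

1/2 1 0 1

obs A: pose=(-7,1,S) → sL=5/16, sR=10/41, mL=525/1312, mR=10/41
obs B: pose=(-2,-7,E) → sL=40/17, sR=8, mL=156/17, mR=8
sensor matrix S = [[5/16, 10/41], [40/17, 8]]; det S = 2685/1394
solve [mL_A; mL_B] = S·[w00; w01] and [mR_A; mR_B] = S·[w10; w11]:
  w00 = 1/2, w01 = 1, w10 = 0, w11 = 1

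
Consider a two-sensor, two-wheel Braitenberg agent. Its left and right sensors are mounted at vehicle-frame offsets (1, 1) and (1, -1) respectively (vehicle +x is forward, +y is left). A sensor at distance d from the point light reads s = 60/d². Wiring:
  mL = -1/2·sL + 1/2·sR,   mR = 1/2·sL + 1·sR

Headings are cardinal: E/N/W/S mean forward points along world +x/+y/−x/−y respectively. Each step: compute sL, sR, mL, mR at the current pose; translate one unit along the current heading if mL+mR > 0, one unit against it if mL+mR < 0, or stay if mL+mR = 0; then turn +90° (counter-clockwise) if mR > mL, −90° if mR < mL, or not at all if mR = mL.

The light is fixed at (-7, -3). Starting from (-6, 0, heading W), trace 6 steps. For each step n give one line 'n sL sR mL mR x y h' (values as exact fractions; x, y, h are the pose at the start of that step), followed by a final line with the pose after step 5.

0 15 15/4 -45/8 45/4 -6 0 W
1 12 12 0 18 -7 0 S
2 6 30 12 33 -7 -1 E
3 20/3 60/13 -40/39 310/39 -6 -1 N
4 15 15/4 -45/8 45/4 -6 0 W
5 12 12 0 18 -7 0 S
final -7 -1 E

n=0: pose=(-6,0,W); sL=15, sR=15/4; mL=-45/8, mR=45/4; mL+mR=45/8 → advance +1; mR−mL=135/8 → turn +1·90°
n=1: pose=(-7,0,S); sL=12, sR=12; mL=0, mR=18; mL+mR=18 → advance +1; mR−mL=18 → turn +1·90°
n=2: pose=(-7,-1,E); sL=6, sR=30; mL=12, mR=33; mL+mR=45 → advance +1; mR−mL=21 → turn +1·90°
n=3: pose=(-6,-1,N); sL=20/3, sR=60/13; mL=-40/39, mR=310/39; mL+mR=90/13 → advance +1; mR−mL=350/39 → turn +1·90°
n=4: pose=(-6,0,W); sL=15, sR=15/4; mL=-45/8, mR=45/4; mL+mR=45/8 → advance +1; mR−mL=135/8 → turn +1·90°
n=5: pose=(-7,0,S); sL=12, sR=12; mL=0, mR=18; mL+mR=18 → advance +1; mR−mL=18 → turn +1·90°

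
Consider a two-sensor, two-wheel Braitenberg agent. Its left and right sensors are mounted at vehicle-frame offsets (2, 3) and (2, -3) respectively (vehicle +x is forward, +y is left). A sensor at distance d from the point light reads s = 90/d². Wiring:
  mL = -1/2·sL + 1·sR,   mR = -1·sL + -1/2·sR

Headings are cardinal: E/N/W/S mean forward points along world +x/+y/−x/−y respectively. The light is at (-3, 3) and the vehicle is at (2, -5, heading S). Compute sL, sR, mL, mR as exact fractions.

45/82 45/52 315/533 -4185/4264

left sensor world pos  = (5, -7); dL² = 164
right sensor world pos = (-1, -7); dR² = 104
sL = 90/164 = 45/82
sR = 90/104 = 45/52
mL = -1/2·sL + 1·sR = 315/533
mR = -1·sL + -1/2·sR = -4185/4264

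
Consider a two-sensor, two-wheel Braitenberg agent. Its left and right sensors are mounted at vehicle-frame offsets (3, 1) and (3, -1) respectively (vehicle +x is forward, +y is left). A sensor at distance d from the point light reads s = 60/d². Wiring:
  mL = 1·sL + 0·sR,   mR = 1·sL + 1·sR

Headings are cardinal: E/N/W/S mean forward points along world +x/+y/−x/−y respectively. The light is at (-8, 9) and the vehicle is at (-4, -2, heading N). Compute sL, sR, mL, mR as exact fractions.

left sensor world pos  = (-5, 1); dL² = 73
right sensor world pos = (-3, 1); dR² = 89
sL = 60/73 = 60/73
sR = 60/89 = 60/89
mL = 1·sL + 0·sR = 60/73
mR = 1·sL + 1·sR = 9720/6497

60/73 60/89 60/73 9720/6497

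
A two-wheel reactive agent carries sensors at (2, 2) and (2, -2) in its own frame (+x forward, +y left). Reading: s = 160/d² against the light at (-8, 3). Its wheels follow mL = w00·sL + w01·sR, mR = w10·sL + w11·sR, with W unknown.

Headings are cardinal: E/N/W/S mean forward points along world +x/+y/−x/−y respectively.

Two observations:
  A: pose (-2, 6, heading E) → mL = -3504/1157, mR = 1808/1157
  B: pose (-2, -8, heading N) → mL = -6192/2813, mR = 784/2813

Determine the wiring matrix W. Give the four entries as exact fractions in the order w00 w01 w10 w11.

-1 -1/2 -1/2 1

obs A: pose=(-2,6,E) → sL=160/89, sR=32/13, mL=-3504/1157, mR=1808/1157
obs B: pose=(-2,-8,N) → sL=160/97, sR=32/29, mL=-6192/2813, mR=784/2813
sensor matrix S = [[160/89, 32/13], [160/97, 32/29]]; det S = -6758400/3254641
solve [mL_A; mL_B] = S·[w00; w01] and [mR_A; mR_B] = S·[w10; w11]:
  w00 = -1, w01 = -1/2, w10 = -1/2, w11 = 1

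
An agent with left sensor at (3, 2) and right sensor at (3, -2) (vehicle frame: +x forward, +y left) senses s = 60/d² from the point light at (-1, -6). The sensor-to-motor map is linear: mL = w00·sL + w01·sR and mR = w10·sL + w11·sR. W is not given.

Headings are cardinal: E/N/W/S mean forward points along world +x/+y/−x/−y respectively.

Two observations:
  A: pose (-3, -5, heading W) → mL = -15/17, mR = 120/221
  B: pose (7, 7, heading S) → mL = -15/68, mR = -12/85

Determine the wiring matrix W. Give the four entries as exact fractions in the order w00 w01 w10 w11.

0 -1/2 1 -1

obs A: pose=(-3,-5,W) → sL=30/13, sR=30/17, mL=-15/17, mR=120/221
obs B: pose=(7,7,S) → sL=3/10, sR=15/34, mL=-15/68, mR=-12/85
sensor matrix S = [[30/13, 30/17], [3/10, 15/34]]; det S = 108/221
solve [mL_A; mL_B] = S·[w00; w01] and [mR_A; mR_B] = S·[w10; w11]:
  w00 = 0, w01 = -1/2, w10 = 1, w11 = -1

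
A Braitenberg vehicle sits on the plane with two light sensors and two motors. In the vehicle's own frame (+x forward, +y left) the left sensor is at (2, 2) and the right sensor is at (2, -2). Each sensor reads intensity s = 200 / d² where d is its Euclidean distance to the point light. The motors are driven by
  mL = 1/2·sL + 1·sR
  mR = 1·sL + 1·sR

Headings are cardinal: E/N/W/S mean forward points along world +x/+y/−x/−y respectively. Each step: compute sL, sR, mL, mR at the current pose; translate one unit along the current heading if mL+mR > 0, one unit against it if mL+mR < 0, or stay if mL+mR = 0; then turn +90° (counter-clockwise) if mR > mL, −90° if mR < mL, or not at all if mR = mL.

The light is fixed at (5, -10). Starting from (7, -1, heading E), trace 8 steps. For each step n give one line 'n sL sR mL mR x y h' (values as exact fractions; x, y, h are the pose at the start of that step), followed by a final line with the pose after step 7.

n=0: pose=(7,-1,E); sL=200/137, sR=40/13; mL=6780/1781, mR=8080/1781; mL+mR=14860/1781 → advance +1; mR−mL=100/137 → turn +1·90°
n=1: pose=(8,-1,N); sL=100/61, sR=100/73; mL=9750/4453, mR=13400/4453; mL+mR=23150/4453 → advance +1; mR−mL=50/61 → turn +1·90°
n=2: pose=(8,0,W); sL=40/13, sR=40/29; mL=1100/377, mR=1680/377; mL+mR=2780/377 → advance +1; mR−mL=20/13 → turn +1·90°
n=3: pose=(7,0,S); sL=5/2, sR=25/8; mL=35/8, mR=45/8; mL+mR=10 → advance +1; mR−mL=5/4 → turn +1·90°
n=4: pose=(7,-1,E); sL=200/137, sR=40/13; mL=6780/1781, mR=8080/1781; mL+mR=14860/1781 → advance +1; mR−mL=100/137 → turn +1·90°
n=5: pose=(8,-1,N); sL=100/61, sR=100/73; mL=9750/4453, mR=13400/4453; mL+mR=23150/4453 → advance +1; mR−mL=50/61 → turn +1·90°
n=6: pose=(8,0,W); sL=40/13, sR=40/29; mL=1100/377, mR=1680/377; mL+mR=2780/377 → advance +1; mR−mL=20/13 → turn +1·90°
n=7: pose=(7,0,S); sL=5/2, sR=25/8; mL=35/8, mR=45/8; mL+mR=10 → advance +1; mR−mL=5/4 → turn +1·90°

0 200/137 40/13 6780/1781 8080/1781 7 -1 E
1 100/61 100/73 9750/4453 13400/4453 8 -1 N
2 40/13 40/29 1100/377 1680/377 8 0 W
3 5/2 25/8 35/8 45/8 7 0 S
4 200/137 40/13 6780/1781 8080/1781 7 -1 E
5 100/61 100/73 9750/4453 13400/4453 8 -1 N
6 40/13 40/29 1100/377 1680/377 8 0 W
7 5/2 25/8 35/8 45/8 7 0 S
final 7 -1 E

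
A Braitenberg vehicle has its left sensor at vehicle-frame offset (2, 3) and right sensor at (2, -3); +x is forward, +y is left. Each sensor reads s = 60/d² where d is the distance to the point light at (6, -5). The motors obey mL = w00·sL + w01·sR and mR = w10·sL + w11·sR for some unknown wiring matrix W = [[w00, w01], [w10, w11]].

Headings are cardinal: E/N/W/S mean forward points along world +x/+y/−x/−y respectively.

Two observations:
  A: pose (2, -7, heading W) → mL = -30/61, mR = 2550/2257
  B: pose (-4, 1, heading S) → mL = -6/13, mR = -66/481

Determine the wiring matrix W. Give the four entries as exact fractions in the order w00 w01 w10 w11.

-1/2 0 -1/2 1

obs A: pose=(2,-7,W) → sL=60/61, sR=60/37, mL=-30/61, mR=2550/2257
obs B: pose=(-4,1,S) → sL=12/13, sR=12/37, mL=-6/13, mR=-66/481
sensor matrix S = [[60/61, 60/37], [12/13, 12/37]]; det S = -34560/29341
solve [mL_A; mL_B] = S·[w00; w01] and [mR_A; mR_B] = S·[w10; w11]:
  w00 = -1/2, w01 = 0, w10 = -1/2, w11 = 1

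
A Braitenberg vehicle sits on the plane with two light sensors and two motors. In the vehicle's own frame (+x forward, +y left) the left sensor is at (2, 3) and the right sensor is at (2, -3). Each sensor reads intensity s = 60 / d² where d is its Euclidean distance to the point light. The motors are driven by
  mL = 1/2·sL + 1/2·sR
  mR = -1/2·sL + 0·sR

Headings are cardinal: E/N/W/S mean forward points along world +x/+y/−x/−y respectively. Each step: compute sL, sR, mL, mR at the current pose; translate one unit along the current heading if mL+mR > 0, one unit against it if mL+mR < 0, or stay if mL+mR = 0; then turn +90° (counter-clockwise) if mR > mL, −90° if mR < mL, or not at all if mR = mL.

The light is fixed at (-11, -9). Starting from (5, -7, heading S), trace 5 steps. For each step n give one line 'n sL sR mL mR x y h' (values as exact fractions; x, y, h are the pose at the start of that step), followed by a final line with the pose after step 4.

0 60/361 60/169 15900/61009 -30/361 5 -7 S
1 3/10 15/53 309/1060 -3/20 5 -8 W
2 20/51 20/111 180/629 -10/51 4 -8 N
3 30/157 6/29 906/4553 -15/157 4 -7 E
4 60/361 60/169 15900/61009 -30/361 5 -7 S
final 5 -8 W

n=0: pose=(5,-7,S); sL=60/361, sR=60/169; mL=15900/61009, mR=-30/361; mL+mR=30/169 → advance +1; mR−mL=-20970/61009 → turn -1·90°
n=1: pose=(5,-8,W); sL=3/10, sR=15/53; mL=309/1060, mR=-3/20; mL+mR=15/106 → advance +1; mR−mL=-117/265 → turn -1·90°
n=2: pose=(4,-8,N); sL=20/51, sR=20/111; mL=180/629, mR=-10/51; mL+mR=10/111 → advance +1; mR−mL=-910/1887 → turn -1·90°
n=3: pose=(4,-7,E); sL=30/157, sR=6/29; mL=906/4553, mR=-15/157; mL+mR=3/29 → advance +1; mR−mL=-1341/4553 → turn -1·90°
n=4: pose=(5,-7,S); sL=60/361, sR=60/169; mL=15900/61009, mR=-30/361; mL+mR=30/169 → advance +1; mR−mL=-20970/61009 → turn -1·90°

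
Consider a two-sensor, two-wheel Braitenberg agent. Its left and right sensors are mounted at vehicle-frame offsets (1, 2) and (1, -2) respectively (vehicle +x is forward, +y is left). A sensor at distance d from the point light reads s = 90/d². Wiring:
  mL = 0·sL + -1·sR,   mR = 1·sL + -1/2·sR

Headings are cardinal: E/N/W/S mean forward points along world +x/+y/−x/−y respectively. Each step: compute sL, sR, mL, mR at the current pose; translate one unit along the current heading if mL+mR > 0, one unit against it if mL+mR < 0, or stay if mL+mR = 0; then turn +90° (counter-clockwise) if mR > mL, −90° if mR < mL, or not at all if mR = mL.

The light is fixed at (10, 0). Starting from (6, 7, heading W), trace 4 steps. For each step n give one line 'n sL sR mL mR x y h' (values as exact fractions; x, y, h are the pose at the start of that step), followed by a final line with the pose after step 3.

n=0: pose=(6,7,W); sL=9/5, sR=45/53; mL=-45/53, mR=729/530; mL+mR=279/530 → advance +1; mR−mL=1179/530 → turn +1·90°
n=1: pose=(5,7,S); sL=2, sR=18/17; mL=-18/17, mR=25/17; mL+mR=7/17 → advance +1; mR−mL=43/17 → turn +1·90°
n=2: pose=(5,6,E); sL=9/8, sR=45/16; mL=-45/16, mR=-9/32; mL+mR=-99/32 → advance -1; mR−mL=81/32 → turn +1·90°
n=3: pose=(4,6,N); sL=90/113, sR=18/13; mL=-18/13, mR=153/1469; mL+mR=-1881/1469 → advance -1; mR−mL=2187/1469 → turn +1·90°

0 9/5 45/53 -45/53 729/530 6 7 W
1 2 18/17 -18/17 25/17 5 7 S
2 9/8 45/16 -45/16 -9/32 5 6 E
3 90/113 18/13 -18/13 153/1469 4 6 N
final 4 5 W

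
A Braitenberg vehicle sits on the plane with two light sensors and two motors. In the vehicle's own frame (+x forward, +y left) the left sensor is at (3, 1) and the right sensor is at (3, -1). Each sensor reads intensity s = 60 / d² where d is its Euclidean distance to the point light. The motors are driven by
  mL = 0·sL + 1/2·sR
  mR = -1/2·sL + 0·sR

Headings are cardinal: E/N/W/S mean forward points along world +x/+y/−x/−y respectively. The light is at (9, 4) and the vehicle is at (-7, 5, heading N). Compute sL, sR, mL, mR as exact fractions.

left sensor world pos  = (-8, 8); dL² = 305
right sensor world pos = (-6, 8); dR² = 241
sL = 60/305 = 12/61
sR = 60/241 = 60/241
mL = 0·sL + 1/2·sR = 30/241
mR = -1/2·sL + 0·sR = -6/61

12/61 60/241 30/241 -6/61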